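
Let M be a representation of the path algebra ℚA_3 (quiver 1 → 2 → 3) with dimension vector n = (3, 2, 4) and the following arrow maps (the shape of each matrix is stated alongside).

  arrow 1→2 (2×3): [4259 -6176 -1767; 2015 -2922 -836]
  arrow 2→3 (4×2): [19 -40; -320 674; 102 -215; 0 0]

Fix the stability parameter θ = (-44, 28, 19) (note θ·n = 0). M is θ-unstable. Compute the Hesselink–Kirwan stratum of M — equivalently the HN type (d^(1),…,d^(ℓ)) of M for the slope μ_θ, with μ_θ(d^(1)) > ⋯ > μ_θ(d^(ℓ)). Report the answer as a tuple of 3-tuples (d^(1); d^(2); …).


Barcode: M ≅ I[1,1], I[1,3]^2, I[3,3]^2. HN layers by μ_θ (3 steps, strictly decreasing):
  μ^(1)=47/2; μ^(2)=19; μ^(3)=-44

((0, 2, 2); (0, 0, 2); (3, 0, 0))


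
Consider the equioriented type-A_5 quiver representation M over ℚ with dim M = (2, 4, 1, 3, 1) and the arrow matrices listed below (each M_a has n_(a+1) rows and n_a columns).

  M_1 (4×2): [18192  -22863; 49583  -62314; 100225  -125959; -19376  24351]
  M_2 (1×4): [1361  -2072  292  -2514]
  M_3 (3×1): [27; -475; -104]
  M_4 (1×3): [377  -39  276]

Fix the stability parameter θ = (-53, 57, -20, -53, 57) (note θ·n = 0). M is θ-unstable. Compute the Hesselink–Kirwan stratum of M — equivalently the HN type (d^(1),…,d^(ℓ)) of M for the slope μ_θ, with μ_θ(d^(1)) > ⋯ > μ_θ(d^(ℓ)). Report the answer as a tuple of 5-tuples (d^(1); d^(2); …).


Barcode: M ≅ I[1,2], I[1,4], I[2,2]^2, I[4,4], I[4,5]. HN layers by μ_θ (3 steps, strictly decreasing):
  μ^(1)=57; μ^(2)=-16/3; μ^(3)=-53

((0, 3, 0, 0, 1); (0, 1, 1, 1, 0); (2, 0, 0, 2, 0))


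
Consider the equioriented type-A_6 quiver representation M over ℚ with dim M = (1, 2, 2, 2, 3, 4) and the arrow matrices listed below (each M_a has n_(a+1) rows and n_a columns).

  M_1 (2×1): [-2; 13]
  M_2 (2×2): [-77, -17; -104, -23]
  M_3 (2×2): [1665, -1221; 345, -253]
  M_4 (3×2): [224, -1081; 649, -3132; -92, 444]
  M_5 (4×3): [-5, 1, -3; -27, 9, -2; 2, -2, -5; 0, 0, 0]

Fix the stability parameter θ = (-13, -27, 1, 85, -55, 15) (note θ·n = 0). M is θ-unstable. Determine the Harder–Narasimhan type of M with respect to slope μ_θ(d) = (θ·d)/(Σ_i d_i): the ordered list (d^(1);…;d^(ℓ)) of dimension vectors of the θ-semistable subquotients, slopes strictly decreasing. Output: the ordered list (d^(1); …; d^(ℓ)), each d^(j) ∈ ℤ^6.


Interval decomposition of M: I[1,6], I[2,3], I[4,6], I[5,6], I[6,6].
HN type (ℓ=5): μ^(1)=15; μ^(2)=1; μ^(3)=-20; μ^(4)=-27; μ^(5)=-55

((0, 0, 0, 2, 2, 4); (0, 0, 2, 0, 0, 0); (1, 1, 0, 0, 0, 0); (0, 1, 0, 0, 0, 0); (0, 0, 0, 0, 1, 0))


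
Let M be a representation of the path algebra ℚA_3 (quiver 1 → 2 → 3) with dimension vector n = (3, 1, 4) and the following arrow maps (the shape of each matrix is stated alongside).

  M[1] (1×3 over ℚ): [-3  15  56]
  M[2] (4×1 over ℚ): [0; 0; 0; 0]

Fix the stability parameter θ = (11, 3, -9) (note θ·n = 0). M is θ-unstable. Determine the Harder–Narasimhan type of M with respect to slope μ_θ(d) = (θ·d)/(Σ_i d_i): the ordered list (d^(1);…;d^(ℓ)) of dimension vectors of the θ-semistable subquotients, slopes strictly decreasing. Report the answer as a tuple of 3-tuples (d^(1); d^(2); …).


Via rank(M_{q-1}∘⋯∘M_p): M ≅ I[1,1]^2, I[1,2], I[3,3]^4.
μ_θ-semistable layers: μ^(1)=11; μ^(2)=7; μ^(3)=-9

((2, 0, 0); (1, 1, 0); (0, 0, 4))


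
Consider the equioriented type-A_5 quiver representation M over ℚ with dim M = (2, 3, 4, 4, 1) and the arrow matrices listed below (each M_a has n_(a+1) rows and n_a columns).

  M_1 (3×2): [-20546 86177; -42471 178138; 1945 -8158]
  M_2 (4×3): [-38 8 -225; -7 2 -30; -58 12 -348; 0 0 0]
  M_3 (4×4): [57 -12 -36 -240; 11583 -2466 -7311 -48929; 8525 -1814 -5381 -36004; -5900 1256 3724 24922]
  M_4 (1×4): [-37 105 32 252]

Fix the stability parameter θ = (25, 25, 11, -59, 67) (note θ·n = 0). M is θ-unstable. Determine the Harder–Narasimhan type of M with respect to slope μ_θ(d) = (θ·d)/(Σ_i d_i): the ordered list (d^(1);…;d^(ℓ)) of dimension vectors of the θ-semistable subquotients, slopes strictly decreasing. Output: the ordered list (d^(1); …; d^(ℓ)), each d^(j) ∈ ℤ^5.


Via rank(M_{q-1}∘⋯∘M_p): M ≅ I[1,3], I[1,5], I[2,2], I[3,4]^2, I[4,4].
μ_θ-semistable layers: μ^(1)=67; μ^(2)=25; μ^(3)=61/3; μ^(4)=1/2; μ^(5)=-24; μ^(6)=-59

((0, 0, 0, 0, 1); (0, 1, 0, 0, 0); (1, 1, 1, 0, 0); (1, 1, 1, 1, 0); (0, 0, 2, 2, 0); (0, 0, 0, 1, 0))


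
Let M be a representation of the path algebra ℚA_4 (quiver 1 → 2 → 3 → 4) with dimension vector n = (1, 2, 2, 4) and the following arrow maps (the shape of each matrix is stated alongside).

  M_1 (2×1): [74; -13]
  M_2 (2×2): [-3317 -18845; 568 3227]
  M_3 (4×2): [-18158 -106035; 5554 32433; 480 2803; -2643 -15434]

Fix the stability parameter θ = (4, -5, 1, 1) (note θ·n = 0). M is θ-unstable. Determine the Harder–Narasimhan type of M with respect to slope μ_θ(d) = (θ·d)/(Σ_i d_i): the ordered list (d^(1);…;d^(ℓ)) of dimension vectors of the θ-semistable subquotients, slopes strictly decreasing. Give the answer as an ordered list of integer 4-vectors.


Barcode: M ≅ I[1,4], I[2,4], I[4,4]^2. HN layers by μ_θ (3 steps, strictly decreasing):
  μ^(1)=1; μ^(2)=-1/2; μ^(3)=-5

((0, 0, 2, 4); (1, 1, 0, 0); (0, 1, 0, 0))


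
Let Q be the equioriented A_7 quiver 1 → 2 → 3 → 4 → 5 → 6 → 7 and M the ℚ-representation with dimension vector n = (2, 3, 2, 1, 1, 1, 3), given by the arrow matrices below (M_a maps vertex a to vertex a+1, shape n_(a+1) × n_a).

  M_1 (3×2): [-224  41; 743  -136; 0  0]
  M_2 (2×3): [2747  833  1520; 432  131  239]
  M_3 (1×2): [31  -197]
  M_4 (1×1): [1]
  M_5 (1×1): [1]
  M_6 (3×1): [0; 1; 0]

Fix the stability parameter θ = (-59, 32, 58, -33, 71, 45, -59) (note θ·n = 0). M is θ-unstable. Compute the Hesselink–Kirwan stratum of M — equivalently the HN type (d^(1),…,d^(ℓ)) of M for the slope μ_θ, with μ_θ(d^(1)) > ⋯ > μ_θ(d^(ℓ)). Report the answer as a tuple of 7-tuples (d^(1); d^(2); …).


Barcode: M ≅ I[1,3], I[1,7], I[2,2], I[7,7]^2. HN layers by μ_θ (4 steps, strictly decreasing):
  μ^(1)=58; μ^(2)=32; μ^(3)=19; μ^(4)=-59

((0, 0, 1, 0, 0, 0, 0); (0, 2, 0, 0, 0, 0, 0); (0, 1, 1, 1, 1, 1, 1); (2, 0, 0, 0, 0, 0, 2))


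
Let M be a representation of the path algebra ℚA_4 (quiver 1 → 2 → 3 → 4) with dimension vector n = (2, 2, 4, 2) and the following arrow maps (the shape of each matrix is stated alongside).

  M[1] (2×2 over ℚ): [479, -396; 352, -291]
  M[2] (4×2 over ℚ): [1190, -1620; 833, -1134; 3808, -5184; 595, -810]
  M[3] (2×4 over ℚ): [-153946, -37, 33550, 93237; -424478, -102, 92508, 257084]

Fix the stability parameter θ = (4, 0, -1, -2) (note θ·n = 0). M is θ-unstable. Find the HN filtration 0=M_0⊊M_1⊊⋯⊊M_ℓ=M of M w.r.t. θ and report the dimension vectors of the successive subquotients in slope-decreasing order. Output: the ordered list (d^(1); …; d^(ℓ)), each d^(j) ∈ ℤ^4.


Interval decomposition of M: I[1,2], I[1,4], I[3,3]^2, I[3,4].
HN type (ℓ=4): μ^(1)=2; μ^(2)=1/4; μ^(3)=-1; μ^(4)=-3/2

((1, 1, 0, 0); (1, 1, 1, 1); (0, 0, 2, 0); (0, 0, 1, 1))


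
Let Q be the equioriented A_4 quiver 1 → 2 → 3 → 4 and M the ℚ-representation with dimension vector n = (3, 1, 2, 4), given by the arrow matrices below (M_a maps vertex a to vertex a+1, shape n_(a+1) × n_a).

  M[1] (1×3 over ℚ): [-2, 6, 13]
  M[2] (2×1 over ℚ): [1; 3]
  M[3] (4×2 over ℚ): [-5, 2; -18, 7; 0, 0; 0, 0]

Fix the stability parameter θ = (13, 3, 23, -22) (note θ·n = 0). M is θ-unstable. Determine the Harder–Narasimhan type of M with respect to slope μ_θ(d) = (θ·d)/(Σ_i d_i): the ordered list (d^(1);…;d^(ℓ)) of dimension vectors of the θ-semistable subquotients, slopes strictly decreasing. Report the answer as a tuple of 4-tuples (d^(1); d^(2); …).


Via rank(M_{q-1}∘⋯∘M_p): M ≅ I[1,1]^2, I[1,4], I[3,4], I[4,4]^2.
μ_θ-semistable layers: μ^(1)=13; μ^(2)=17/4; μ^(3)=1/2; μ^(4)=-22

((2, 0, 0, 0); (1, 1, 1, 1); (0, 0, 1, 1); (0, 0, 0, 2))


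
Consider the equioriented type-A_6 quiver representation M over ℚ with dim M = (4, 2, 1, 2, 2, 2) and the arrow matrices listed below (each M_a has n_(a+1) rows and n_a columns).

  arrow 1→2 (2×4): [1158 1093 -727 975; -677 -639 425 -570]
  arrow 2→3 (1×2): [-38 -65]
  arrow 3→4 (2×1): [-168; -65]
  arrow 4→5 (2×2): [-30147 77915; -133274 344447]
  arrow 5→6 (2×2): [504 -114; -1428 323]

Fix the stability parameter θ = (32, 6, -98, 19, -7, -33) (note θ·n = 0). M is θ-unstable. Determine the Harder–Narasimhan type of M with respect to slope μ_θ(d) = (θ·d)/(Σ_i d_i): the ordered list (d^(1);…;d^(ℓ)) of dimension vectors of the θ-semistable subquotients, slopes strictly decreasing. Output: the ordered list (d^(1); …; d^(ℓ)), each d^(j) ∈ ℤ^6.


Barcode: M ≅ I[1,1]^2, I[1,2], I[1,6], I[4,5], I[6,6]. HN layers by μ_θ (6 steps, strictly decreasing):
  μ^(1)=32; μ^(2)=19; μ^(3)=6; μ^(4)=-7; μ^(5)=-20; μ^(6)=-33

((2, 0, 0, 0, 0, 0); (1, 1, 0, 0, 0, 0); (0, 0, 0, 1, 1, 0); (0, 0, 0, 1, 1, 1); (1, 1, 1, 0, 0, 0); (0, 0, 0, 0, 0, 1))


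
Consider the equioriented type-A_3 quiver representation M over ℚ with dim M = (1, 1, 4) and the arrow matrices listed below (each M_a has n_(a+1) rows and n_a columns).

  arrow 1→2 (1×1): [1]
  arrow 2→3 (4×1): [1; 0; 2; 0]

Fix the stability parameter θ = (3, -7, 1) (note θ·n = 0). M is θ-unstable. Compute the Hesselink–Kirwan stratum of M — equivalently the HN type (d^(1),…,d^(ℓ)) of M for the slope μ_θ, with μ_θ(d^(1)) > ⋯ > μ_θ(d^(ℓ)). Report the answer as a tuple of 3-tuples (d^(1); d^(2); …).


Interval decomposition of M: I[1,3], I[3,3]^3.
HN type (ℓ=2): μ^(1)=1; μ^(2)=-2

((0, 0, 4); (1, 1, 0))


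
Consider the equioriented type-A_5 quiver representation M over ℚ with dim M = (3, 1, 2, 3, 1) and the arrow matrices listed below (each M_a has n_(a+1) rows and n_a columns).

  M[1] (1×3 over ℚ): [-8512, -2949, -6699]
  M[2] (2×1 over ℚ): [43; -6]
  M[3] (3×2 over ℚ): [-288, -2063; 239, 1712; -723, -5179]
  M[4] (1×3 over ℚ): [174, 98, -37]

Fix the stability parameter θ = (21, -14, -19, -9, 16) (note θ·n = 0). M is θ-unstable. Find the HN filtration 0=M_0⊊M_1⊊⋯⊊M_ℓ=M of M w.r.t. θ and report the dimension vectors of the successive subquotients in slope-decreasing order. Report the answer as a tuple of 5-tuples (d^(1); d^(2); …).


Via rank(M_{q-1}∘⋯∘M_p): M ≅ I[1,1]^2, I[1,5], I[3,4], I[4,4].
μ_θ-semistable layers: μ^(1)=21; μ^(2)=16; μ^(3)=-21/4; μ^(4)=-9; μ^(5)=-19

((2, 0, 0, 0, 0); (0, 0, 0, 0, 1); (1, 1, 1, 1, 0); (0, 0, 0, 2, 0); (0, 0, 1, 0, 0))


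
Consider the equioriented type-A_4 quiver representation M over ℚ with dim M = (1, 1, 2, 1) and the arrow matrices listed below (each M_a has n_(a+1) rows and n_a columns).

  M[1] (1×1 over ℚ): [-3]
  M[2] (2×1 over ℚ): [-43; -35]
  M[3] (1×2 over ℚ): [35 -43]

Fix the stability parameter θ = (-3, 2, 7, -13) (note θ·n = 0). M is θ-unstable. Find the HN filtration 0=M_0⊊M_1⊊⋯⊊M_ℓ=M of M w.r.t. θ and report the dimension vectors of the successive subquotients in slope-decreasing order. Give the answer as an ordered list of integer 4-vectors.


Interval decomposition of M: I[1,3], I[3,4].
HN type (ℓ=3): μ^(1)=7; μ^(2)=2; μ^(3)=-3

((0, 0, 1, 0); (0, 1, 0, 0); (1, 0, 1, 1))


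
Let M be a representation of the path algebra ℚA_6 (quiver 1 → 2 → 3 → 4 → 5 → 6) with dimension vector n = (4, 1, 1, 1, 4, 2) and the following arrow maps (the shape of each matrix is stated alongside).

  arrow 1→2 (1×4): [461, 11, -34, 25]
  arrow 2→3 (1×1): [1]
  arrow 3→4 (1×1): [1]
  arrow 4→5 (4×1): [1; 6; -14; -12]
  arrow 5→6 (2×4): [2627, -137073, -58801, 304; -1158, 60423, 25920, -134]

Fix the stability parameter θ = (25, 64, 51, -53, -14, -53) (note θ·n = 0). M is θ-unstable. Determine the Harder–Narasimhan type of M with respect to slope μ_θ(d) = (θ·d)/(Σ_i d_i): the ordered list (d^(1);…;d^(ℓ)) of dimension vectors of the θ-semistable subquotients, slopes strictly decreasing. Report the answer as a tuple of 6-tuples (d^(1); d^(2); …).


Via rank(M_{q-1}∘⋯∘M_p): M ≅ I[1,1]^3, I[1,6], I[5,5]^2, I[5,6].
μ_θ-semistable layers: μ^(1)=25; μ^(2)=10/3; μ^(3)=-14; μ^(4)=-67/2

((3, 0, 0, 0, 0, 0); (1, 1, 1, 1, 1, 1); (0, 0, 0, 0, 2, 0); (0, 0, 0, 0, 1, 1))


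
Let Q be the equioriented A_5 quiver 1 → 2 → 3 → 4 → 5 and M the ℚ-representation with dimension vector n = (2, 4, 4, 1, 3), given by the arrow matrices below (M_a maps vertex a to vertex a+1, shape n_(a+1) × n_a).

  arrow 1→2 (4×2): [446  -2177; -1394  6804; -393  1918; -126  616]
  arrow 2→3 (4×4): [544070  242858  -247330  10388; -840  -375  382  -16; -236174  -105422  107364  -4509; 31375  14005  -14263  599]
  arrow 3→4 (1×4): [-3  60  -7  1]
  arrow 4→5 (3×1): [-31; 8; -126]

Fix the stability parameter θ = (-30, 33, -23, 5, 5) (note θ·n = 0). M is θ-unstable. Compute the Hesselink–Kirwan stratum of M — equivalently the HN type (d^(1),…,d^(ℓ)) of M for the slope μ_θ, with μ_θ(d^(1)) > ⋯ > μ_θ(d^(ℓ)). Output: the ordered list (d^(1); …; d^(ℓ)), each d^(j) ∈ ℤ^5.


Barcode: M ≅ I[1,2], I[1,5], I[2,3]^2, I[3,3], I[5,5]^2. HN layers by μ_θ (4 steps, strictly decreasing):
  μ^(1)=33; μ^(2)=5; μ^(3)=-23; μ^(4)=-30

((0, 1, 0, 0, 0); (0, 3, 3, 1, 3); (0, 0, 1, 0, 0); (2, 0, 0, 0, 0))


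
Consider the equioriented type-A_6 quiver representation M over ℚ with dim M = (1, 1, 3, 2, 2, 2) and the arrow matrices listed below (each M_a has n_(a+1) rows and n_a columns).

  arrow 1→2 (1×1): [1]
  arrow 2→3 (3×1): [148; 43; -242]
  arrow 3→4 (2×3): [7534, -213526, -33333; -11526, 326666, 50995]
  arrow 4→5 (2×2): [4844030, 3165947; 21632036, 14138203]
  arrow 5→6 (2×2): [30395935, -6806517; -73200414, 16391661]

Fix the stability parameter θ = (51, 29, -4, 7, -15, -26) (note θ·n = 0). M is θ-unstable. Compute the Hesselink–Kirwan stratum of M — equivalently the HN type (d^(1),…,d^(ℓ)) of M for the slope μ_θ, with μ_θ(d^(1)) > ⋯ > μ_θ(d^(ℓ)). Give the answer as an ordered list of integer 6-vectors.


Barcode: M ≅ I[1,3], I[3,6]^2. HN layers by μ_θ (2 steps, strictly decreasing):
  μ^(1)=76/3; μ^(2)=-19/2

((1, 1, 1, 0, 0, 0); (0, 0, 2, 2, 2, 2))


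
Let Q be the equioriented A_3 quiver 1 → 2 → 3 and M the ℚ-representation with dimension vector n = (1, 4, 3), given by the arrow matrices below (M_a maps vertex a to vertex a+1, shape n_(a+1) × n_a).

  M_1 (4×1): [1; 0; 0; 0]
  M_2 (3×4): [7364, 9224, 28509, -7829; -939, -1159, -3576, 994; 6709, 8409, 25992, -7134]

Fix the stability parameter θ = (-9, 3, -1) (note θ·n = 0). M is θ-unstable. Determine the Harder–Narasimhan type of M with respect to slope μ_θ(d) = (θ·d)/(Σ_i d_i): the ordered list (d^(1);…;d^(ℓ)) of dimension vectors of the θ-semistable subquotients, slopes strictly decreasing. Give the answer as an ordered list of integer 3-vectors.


Barcode: M ≅ I[1,3], I[2,2]^2, I[2,3], I[3,3]. HN layers by μ_θ (4 steps, strictly decreasing):
  μ^(1)=3; μ^(2)=1; μ^(3)=-1; μ^(4)=-9

((0, 2, 0); (0, 2, 2); (0, 0, 1); (1, 0, 0))


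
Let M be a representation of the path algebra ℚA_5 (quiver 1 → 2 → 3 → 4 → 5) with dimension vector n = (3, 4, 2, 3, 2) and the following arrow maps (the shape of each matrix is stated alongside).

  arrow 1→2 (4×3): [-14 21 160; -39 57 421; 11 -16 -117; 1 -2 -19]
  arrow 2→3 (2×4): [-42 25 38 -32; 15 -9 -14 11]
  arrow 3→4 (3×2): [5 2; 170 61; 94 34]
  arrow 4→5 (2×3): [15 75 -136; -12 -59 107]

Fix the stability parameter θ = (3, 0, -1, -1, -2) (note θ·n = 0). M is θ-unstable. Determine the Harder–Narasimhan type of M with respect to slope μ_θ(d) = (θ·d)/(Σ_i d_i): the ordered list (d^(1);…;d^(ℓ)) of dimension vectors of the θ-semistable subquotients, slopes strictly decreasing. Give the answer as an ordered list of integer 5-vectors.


Barcode: M ≅ I[1,2], I[1,5]^2, I[2,2], I[4,4]. HN layers by μ_θ (4 steps, strictly decreasing):
  μ^(1)=3/2; μ^(2)=0; μ^(3)=-1/5; μ^(4)=-1

((1, 1, 0, 0, 0); (0, 1, 0, 0, 0); (2, 2, 2, 2, 2); (0, 0, 0, 1, 0))


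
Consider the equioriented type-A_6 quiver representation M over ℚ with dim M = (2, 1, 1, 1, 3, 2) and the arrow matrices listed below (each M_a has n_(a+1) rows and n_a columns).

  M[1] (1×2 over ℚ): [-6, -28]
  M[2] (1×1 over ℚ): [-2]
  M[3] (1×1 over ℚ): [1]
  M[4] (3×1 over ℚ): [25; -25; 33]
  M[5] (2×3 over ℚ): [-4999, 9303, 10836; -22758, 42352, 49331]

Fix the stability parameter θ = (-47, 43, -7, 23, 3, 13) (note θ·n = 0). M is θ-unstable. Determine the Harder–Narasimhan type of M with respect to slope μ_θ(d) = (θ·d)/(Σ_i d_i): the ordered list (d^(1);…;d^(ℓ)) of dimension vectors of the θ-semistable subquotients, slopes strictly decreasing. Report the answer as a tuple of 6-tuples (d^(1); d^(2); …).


Via rank(M_{q-1}∘⋯∘M_p): M ≅ I[1,1], I[1,6], I[5,5], I[5,6].
μ_θ-semistable layers: μ^(1)=15; μ^(2)=13; μ^(3)=3; μ^(4)=-47

((0, 1, 1, 1, 1, 1); (0, 0, 0, 0, 0, 1); (0, 0, 0, 0, 2, 0); (2, 0, 0, 0, 0, 0))


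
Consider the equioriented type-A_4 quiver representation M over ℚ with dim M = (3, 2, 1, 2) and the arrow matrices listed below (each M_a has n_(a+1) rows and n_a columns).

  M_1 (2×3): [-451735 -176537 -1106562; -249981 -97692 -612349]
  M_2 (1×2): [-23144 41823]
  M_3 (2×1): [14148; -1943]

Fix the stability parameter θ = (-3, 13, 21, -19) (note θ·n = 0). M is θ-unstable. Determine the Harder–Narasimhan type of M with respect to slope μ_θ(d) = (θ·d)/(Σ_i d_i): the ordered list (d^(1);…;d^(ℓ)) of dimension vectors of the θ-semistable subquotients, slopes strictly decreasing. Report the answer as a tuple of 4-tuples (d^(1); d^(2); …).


Via rank(M_{q-1}∘⋯∘M_p): M ≅ I[1,1], I[1,2], I[1,4], I[4,4].
μ_θ-semistable layers: μ^(1)=13; μ^(2)=5; μ^(3)=-3; μ^(4)=-19

((0, 1, 0, 0); (0, 1, 1, 1); (3, 0, 0, 0); (0, 0, 0, 1))


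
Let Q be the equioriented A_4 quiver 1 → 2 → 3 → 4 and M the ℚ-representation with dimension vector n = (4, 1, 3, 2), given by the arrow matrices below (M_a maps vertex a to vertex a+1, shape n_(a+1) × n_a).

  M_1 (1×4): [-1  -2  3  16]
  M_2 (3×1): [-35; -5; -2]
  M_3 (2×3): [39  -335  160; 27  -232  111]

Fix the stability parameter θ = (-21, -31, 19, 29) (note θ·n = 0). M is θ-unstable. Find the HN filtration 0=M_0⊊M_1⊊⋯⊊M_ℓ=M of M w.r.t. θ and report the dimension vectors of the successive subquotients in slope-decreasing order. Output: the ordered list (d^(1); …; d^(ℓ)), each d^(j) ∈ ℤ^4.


Via rank(M_{q-1}∘⋯∘M_p): M ≅ I[1,1]^3, I[1,4], I[3,3], I[3,4].
μ_θ-semistable layers: μ^(1)=29; μ^(2)=19; μ^(3)=-21; μ^(4)=-26

((0, 0, 0, 2); (0, 0, 3, 0); (3, 0, 0, 0); (1, 1, 0, 0))


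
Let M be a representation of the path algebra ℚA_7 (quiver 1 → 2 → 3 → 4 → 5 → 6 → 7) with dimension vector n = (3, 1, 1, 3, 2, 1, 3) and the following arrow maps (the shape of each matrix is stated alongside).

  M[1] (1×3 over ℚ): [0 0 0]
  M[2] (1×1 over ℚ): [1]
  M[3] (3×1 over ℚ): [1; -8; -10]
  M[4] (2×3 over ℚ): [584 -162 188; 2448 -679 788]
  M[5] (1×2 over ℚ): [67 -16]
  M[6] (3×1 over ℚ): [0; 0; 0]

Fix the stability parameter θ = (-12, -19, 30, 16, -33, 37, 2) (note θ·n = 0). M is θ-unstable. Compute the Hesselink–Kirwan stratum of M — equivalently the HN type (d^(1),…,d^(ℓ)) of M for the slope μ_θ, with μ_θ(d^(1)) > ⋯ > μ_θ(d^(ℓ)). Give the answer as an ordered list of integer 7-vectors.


Interval decomposition of M: I[1,1]^3, I[2,4], I[4,5], I[4,6], I[7,7]^3.
HN type (ℓ=6): μ^(1)=37; μ^(2)=23; μ^(3)=2; μ^(4)=-17/2; μ^(5)=-12; μ^(6)=-19

((0, 0, 0, 0, 0, 1, 0); (0, 0, 1, 1, 0, 0, 0); (0, 0, 0, 0, 0, 0, 3); (0, 0, 0, 2, 2, 0, 0); (3, 0, 0, 0, 0, 0, 0); (0, 1, 0, 0, 0, 0, 0))


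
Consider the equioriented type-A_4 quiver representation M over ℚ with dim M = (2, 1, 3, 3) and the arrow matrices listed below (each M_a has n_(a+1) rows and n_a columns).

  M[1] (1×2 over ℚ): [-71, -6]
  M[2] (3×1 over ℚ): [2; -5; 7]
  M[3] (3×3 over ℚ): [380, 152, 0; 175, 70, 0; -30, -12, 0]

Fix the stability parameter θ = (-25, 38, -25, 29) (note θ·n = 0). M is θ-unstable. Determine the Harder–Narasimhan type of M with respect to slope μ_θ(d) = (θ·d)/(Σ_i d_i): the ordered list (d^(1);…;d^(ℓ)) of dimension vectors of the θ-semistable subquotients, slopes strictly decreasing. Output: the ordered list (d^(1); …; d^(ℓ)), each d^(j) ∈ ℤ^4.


Barcode: M ≅ I[1,1], I[1,3], I[3,3], I[3,4], I[4,4]^2. HN layers by μ_θ (3 steps, strictly decreasing):
  μ^(1)=29; μ^(2)=13/2; μ^(3)=-25

((0, 0, 0, 3); (0, 1, 1, 0); (2, 0, 2, 0))


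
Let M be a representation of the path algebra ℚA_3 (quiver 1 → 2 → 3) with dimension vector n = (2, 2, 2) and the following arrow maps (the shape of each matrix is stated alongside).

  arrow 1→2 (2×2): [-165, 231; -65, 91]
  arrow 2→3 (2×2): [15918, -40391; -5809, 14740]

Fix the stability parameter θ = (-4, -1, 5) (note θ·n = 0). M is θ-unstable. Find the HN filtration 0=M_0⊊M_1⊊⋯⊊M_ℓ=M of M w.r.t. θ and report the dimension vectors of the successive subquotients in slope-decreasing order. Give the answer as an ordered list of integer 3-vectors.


Via rank(M_{q-1}∘⋯∘M_p): M ≅ I[1,1], I[1,3], I[2,3].
μ_θ-semistable layers: μ^(1)=5; μ^(2)=-1; μ^(3)=-4

((0, 0, 2); (0, 2, 0); (2, 0, 0))


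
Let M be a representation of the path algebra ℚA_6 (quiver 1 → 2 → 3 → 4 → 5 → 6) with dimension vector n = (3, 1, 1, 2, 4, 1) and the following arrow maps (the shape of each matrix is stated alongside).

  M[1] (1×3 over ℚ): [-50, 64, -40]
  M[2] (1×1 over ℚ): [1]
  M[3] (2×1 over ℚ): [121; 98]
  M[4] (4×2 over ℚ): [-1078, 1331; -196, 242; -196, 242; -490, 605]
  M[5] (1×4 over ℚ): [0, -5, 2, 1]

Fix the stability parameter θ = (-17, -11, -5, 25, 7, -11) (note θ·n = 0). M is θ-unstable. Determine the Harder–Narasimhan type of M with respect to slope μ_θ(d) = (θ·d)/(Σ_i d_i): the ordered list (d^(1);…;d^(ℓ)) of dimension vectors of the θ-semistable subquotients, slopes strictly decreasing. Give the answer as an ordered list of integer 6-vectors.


Barcode: M ≅ I[1,1]^2, I[1,4], I[4,6], I[5,5]^3. HN layers by μ_θ (5 steps, strictly decreasing):
  μ^(1)=25; μ^(2)=7; μ^(3)=-5; μ^(4)=-11; μ^(5)=-17

((0, 0, 0, 1, 0, 0); (0, 0, 0, 1, 4, 1); (0, 0, 1, 0, 0, 0); (0, 1, 0, 0, 0, 0); (3, 0, 0, 0, 0, 0))


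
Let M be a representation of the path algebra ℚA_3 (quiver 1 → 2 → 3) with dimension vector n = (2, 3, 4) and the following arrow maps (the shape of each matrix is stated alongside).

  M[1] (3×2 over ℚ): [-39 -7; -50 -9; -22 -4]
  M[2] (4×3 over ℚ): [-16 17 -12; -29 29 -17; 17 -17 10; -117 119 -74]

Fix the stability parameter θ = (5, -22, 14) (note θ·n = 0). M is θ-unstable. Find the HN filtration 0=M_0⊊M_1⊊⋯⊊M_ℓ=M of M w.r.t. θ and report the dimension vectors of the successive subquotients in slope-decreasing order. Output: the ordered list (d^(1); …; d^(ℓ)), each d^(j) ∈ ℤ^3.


Interval decomposition of M: I[1,3]^2, I[2,3], I[3,3].
HN type (ℓ=3): μ^(1)=14; μ^(2)=-17/2; μ^(3)=-22

((0, 0, 4); (2, 2, 0); (0, 1, 0))


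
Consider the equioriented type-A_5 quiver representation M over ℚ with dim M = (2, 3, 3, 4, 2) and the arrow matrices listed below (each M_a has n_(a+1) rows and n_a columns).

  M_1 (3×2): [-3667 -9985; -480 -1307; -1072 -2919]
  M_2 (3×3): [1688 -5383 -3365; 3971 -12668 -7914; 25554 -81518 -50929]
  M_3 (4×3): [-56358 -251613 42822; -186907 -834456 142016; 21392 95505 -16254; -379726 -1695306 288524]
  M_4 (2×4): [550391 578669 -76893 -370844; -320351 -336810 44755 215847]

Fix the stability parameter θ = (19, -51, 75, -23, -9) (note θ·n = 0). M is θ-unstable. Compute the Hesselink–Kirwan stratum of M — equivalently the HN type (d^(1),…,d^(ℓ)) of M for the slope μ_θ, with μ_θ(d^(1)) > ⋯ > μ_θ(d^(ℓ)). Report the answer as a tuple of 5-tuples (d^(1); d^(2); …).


Barcode: M ≅ I[1,3], I[1,4], I[2,5], I[4,4], I[4,5]. HN layers by μ_θ (7 steps, strictly decreasing):
  μ^(1)=75; μ^(2)=26; μ^(3)=43/3; μ^(4)=-9; μ^(5)=-16; μ^(6)=-23; μ^(7)=-51

((0, 0, 1, 0, 0); (0, 0, 1, 1, 0); (0, 0, 1, 1, 1); (0, 0, 0, 0, 1); (2, 2, 0, 0, 0); (0, 0, 0, 2, 0); (0, 1, 0, 0, 0))


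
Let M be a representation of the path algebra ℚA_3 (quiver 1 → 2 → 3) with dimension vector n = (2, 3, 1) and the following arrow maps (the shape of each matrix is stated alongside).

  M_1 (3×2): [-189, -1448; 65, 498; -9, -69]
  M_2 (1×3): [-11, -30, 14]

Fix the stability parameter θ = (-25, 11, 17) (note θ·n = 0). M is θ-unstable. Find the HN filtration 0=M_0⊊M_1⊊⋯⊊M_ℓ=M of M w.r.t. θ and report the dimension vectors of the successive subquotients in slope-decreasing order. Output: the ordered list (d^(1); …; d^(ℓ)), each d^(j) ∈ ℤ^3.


Barcode: M ≅ I[1,2], I[1,3], I[2,2]. HN layers by μ_θ (3 steps, strictly decreasing):
  μ^(1)=17; μ^(2)=11; μ^(3)=-25

((0, 0, 1); (0, 3, 0); (2, 0, 0))


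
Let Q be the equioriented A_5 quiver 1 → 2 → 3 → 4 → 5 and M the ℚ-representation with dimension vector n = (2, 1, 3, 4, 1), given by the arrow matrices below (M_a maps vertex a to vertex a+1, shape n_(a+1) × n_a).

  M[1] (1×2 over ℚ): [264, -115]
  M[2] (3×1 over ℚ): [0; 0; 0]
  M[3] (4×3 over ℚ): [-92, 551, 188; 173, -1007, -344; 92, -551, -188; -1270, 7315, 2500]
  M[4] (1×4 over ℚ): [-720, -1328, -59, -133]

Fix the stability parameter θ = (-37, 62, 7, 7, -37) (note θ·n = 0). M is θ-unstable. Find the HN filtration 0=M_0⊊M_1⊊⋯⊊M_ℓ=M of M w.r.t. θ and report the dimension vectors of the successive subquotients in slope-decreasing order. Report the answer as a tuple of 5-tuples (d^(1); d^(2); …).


Barcode: M ≅ I[1,1], I[1,2], I[3,3], I[3,4], I[3,5], I[4,4]^2. HN layers by μ_θ (4 steps, strictly decreasing):
  μ^(1)=62; μ^(2)=7; μ^(3)=-23/3; μ^(4)=-37

((0, 1, 0, 0, 0); (0, 0, 2, 3, 0); (0, 0, 1, 1, 1); (2, 0, 0, 0, 0))


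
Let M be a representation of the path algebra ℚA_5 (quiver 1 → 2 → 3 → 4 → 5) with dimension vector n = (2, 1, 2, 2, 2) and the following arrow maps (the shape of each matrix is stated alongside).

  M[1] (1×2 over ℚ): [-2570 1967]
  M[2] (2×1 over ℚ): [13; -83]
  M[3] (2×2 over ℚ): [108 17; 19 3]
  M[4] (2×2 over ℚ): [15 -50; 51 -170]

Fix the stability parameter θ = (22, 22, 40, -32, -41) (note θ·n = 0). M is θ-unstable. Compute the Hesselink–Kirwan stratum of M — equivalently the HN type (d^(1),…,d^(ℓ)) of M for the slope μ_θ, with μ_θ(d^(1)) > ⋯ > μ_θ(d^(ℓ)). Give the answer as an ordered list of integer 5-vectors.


Via rank(M_{q-1}∘⋯∘M_p): M ≅ I[1,1], I[1,5], I[3,4], I[5,5].
μ_θ-semistable layers: μ^(1)=22; μ^(2)=4; μ^(3)=11/5; μ^(4)=-41

((1, 0, 0, 0, 0); (0, 0, 1, 1, 0); (1, 1, 1, 1, 1); (0, 0, 0, 0, 1))


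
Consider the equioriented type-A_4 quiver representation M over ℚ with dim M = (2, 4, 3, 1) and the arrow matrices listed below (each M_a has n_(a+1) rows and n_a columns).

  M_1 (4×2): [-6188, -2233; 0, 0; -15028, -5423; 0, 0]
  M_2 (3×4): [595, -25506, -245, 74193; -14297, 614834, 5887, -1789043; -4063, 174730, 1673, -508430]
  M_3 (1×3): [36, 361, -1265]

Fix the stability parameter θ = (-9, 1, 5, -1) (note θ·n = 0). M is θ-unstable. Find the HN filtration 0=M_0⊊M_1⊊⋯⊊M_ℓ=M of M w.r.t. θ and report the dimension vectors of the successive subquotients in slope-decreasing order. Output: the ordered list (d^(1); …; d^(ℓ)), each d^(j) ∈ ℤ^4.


Via rank(M_{q-1}∘⋯∘M_p): M ≅ I[1,1], I[1,2], I[2,3]^2, I[2,4].
μ_θ-semistable layers: μ^(1)=5; μ^(2)=2; μ^(3)=1; μ^(4)=-9

((0, 0, 2, 0); (0, 0, 1, 1); (0, 4, 0, 0); (2, 0, 0, 0))


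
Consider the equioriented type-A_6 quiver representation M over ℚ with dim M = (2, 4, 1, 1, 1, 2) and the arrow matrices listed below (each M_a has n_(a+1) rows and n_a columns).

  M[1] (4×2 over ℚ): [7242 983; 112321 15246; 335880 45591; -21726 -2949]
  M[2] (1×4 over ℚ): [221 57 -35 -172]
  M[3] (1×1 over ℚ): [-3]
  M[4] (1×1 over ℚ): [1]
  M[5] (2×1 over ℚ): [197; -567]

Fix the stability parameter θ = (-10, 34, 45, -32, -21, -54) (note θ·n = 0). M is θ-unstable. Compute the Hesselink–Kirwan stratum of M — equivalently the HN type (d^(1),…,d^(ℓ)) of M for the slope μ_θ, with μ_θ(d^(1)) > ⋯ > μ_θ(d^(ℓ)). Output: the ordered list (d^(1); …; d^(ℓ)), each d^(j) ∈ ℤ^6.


Interval decomposition of M: I[1,2], I[1,6], I[2,2]^2, I[6,6].
HN type (ℓ=4): μ^(1)=34; μ^(2)=-28/5; μ^(3)=-10; μ^(4)=-54

((0, 3, 0, 0, 0, 0); (0, 1, 1, 1, 1, 1); (2, 0, 0, 0, 0, 0); (0, 0, 0, 0, 0, 1))


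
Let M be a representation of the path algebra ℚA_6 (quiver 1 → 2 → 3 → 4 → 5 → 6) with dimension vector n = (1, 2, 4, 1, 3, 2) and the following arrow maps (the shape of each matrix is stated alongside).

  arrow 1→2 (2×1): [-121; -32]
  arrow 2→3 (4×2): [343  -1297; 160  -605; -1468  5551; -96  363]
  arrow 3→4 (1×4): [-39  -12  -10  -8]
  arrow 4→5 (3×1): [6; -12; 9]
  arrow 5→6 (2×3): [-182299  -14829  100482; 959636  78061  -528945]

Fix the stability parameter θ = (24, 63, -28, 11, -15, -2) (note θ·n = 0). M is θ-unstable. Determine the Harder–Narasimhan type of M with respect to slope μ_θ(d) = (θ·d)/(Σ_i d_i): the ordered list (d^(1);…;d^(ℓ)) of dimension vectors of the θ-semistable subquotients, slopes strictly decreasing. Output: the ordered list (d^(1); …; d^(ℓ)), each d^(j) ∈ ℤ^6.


Via rank(M_{q-1}∘⋯∘M_p): M ≅ I[1,6], I[2,3], I[3,3]^2, I[5,5], I[5,6].
μ_θ-semistable layers: μ^(1)=35/2; μ^(2)=53/6; μ^(3)=-2; μ^(4)=-15; μ^(5)=-28

((0, 1, 1, 0, 0, 0); (1, 1, 1, 1, 1, 1); (0, 0, 0, 0, 0, 1); (0, 0, 0, 0, 2, 0); (0, 0, 2, 0, 0, 0))


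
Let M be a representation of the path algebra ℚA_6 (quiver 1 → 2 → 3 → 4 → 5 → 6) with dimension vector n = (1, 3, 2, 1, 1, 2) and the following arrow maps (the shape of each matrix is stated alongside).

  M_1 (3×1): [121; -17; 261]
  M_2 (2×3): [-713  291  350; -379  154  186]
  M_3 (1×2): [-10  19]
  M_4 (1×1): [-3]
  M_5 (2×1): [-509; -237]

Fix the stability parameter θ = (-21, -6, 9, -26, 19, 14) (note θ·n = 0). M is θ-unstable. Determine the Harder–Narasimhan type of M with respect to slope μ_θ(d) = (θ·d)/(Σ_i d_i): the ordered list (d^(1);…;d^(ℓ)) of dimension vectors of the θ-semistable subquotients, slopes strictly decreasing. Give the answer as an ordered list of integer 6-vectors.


Barcode: M ≅ I[1,6], I[2,2], I[2,3], I[6,6]. HN layers by μ_θ (6 steps, strictly decreasing):
  μ^(1)=33/2; μ^(2)=14; μ^(3)=9; μ^(4)=-6; μ^(5)=-23/3; μ^(6)=-21

((0, 0, 0, 0, 1, 1); (0, 0, 0, 0, 0, 1); (0, 0, 1, 0, 0, 0); (0, 2, 0, 0, 0, 0); (0, 1, 1, 1, 0, 0); (1, 0, 0, 0, 0, 0))


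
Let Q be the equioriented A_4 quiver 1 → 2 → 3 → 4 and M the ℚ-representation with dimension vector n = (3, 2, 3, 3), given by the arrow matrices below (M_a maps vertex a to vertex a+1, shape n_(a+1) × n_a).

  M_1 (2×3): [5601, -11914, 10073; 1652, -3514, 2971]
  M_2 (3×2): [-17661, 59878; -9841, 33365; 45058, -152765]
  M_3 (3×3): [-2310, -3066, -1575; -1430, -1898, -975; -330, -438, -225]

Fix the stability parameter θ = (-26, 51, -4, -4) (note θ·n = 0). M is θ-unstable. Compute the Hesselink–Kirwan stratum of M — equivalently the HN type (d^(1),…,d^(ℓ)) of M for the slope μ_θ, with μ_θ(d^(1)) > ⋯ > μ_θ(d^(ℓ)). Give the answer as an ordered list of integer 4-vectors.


Barcode: M ≅ I[1,1], I[1,3], I[1,4], I[3,3], I[4,4]^2. HN layers by μ_θ (4 steps, strictly decreasing):
  μ^(1)=47/2; μ^(2)=43/3; μ^(3)=-4; μ^(4)=-26

((0, 1, 1, 0); (0, 1, 1, 1); (0, 0, 1, 2); (3, 0, 0, 0))


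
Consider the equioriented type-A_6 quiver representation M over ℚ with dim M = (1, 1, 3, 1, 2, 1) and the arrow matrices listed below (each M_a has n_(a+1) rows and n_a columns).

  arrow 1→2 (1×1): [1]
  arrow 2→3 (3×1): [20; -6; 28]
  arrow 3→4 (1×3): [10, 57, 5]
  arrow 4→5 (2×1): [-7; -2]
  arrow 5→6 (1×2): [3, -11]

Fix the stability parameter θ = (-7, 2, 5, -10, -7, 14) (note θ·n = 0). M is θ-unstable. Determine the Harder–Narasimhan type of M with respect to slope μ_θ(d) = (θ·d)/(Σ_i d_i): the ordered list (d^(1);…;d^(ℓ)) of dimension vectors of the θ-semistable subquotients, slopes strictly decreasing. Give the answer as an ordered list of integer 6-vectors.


Barcode: M ≅ I[1,6], I[3,3]^2, I[5,5]. HN layers by μ_θ (4 steps, strictly decreasing):
  μ^(1)=14; μ^(2)=5; μ^(3)=-5/2; μ^(4)=-7

((0, 0, 0, 0, 0, 1); (0, 0, 2, 0, 0, 0); (0, 1, 1, 1, 1, 0); (1, 0, 0, 0, 1, 0))


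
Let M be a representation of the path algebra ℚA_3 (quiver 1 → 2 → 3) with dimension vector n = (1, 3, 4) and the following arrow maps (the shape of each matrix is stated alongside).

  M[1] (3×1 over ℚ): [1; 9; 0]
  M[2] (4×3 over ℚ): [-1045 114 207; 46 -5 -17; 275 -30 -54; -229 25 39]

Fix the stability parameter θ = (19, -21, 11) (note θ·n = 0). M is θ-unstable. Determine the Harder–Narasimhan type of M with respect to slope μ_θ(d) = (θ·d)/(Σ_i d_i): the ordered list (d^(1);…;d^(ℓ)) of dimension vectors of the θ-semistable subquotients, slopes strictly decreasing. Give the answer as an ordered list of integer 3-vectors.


Barcode: M ≅ I[1,3], I[2,3]^2, I[3,3]. HN layers by μ_θ (3 steps, strictly decreasing):
  μ^(1)=11; μ^(2)=-1; μ^(3)=-21

((0, 0, 4); (1, 1, 0); (0, 2, 0))


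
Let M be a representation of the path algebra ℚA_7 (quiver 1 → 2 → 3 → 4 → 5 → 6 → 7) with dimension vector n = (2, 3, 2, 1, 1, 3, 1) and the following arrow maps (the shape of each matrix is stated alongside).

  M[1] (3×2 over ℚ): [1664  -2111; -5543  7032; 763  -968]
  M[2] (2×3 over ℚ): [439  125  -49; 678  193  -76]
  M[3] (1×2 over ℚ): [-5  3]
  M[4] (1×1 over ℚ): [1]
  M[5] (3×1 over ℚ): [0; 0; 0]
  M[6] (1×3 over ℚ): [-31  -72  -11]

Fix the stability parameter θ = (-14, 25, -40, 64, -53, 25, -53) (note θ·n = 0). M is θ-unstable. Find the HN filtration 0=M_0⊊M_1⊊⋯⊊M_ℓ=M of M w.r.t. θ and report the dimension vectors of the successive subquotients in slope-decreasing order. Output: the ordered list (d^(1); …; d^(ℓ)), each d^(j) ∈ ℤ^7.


Barcode: M ≅ I[1,3], I[1,5], I[2,2], I[6,6]^2, I[6,7]. HN layers by μ_θ (4 steps, strictly decreasing):
  μ^(1)=25; μ^(2)=11/2; μ^(3)=-15/2; μ^(4)=-14

((0, 1, 0, 0, 0, 2, 0); (0, 0, 0, 1, 1, 0, 0); (0, 2, 2, 0, 0, 0, 0); (2, 0, 0, 0, 0, 1, 1))


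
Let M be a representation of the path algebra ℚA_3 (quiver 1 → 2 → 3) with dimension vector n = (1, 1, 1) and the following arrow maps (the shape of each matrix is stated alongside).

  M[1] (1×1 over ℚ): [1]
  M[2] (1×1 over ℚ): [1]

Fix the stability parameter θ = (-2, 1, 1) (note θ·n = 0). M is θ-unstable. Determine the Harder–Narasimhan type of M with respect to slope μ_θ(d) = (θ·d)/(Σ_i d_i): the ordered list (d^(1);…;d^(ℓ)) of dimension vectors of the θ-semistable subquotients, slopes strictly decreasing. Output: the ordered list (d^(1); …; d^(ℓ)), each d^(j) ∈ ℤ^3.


Via rank(M_{q-1}∘⋯∘M_p): M ≅ I[1,3].
μ_θ-semistable layers: μ^(1)=1; μ^(2)=-2

((0, 1, 1); (1, 0, 0))


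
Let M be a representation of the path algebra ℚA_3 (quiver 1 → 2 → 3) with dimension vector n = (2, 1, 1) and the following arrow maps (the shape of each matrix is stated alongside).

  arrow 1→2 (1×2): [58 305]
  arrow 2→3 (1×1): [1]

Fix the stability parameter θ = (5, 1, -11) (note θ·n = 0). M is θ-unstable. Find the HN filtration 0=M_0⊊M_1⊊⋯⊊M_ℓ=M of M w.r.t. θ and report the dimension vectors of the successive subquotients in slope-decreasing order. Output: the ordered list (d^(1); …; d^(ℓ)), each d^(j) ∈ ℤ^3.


Interval decomposition of M: I[1,1], I[1,3].
HN type (ℓ=2): μ^(1)=5; μ^(2)=-5/3

((1, 0, 0); (1, 1, 1))


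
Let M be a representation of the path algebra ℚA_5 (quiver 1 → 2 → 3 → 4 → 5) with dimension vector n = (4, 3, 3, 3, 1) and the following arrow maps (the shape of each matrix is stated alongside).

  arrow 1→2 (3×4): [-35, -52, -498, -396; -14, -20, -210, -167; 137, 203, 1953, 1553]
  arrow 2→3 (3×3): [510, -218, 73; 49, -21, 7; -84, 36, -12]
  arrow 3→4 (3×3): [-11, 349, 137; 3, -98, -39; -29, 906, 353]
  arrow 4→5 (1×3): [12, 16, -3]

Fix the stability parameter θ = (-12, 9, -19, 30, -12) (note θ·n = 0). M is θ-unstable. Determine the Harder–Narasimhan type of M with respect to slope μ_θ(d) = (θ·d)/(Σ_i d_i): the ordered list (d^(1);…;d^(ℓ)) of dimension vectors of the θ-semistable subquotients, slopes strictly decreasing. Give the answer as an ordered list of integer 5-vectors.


Interval decomposition of M: I[1,1], I[1,2], I[1,4], I[1,5], I[3,3], I[4,4].
HN type (ℓ=5): μ^(1)=30; μ^(2)=9; μ^(3)=-5; μ^(4)=-12; μ^(5)=-19

((0, 0, 0, 2, 0); (0, 1, 0, 1, 1); (0, 2, 2, 0, 0); (4, 0, 0, 0, 0); (0, 0, 1, 0, 0))


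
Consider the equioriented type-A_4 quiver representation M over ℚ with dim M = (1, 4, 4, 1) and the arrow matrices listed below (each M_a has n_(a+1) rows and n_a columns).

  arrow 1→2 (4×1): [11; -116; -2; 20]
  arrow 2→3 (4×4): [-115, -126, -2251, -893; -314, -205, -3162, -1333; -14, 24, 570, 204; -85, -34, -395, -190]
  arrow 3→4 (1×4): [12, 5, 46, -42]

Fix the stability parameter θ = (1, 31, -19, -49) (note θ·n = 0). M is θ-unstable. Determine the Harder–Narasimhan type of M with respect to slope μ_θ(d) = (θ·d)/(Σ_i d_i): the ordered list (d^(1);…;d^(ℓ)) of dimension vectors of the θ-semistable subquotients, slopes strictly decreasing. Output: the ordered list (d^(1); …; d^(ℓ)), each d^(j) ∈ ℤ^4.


Interval decomposition of M: I[1,3], I[2,3]^2, I[2,4].
HN type (ℓ=3): μ^(1)=6; μ^(2)=1; μ^(3)=-37/3

((0, 3, 3, 0); (1, 0, 0, 0); (0, 1, 1, 1))


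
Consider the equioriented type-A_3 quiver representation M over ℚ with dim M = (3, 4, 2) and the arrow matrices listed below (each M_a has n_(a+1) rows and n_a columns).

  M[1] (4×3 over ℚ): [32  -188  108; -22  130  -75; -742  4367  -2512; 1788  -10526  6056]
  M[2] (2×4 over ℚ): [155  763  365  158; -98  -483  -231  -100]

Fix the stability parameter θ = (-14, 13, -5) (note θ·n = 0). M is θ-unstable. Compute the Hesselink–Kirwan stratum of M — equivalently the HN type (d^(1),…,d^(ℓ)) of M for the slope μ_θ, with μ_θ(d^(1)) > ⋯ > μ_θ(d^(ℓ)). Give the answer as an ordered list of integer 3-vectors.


Interval decomposition of M: I[1,1], I[1,3]^2, I[2,2]^2.
HN type (ℓ=3): μ^(1)=13; μ^(2)=4; μ^(3)=-14

((0, 2, 0); (0, 2, 2); (3, 0, 0))


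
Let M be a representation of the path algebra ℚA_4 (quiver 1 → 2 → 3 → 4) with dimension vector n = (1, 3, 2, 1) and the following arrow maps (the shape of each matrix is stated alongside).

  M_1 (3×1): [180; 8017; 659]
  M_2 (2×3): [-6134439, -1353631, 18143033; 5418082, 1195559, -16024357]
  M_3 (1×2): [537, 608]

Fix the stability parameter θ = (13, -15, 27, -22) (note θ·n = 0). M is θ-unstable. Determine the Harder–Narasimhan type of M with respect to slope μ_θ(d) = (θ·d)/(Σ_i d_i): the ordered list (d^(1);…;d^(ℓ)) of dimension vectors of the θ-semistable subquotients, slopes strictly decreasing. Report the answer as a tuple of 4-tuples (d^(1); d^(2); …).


Barcode: M ≅ I[1,2], I[2,3], I[2,4]. HN layers by μ_θ (4 steps, strictly decreasing):
  μ^(1)=27; μ^(2)=5/2; μ^(3)=-1; μ^(4)=-15

((0, 0, 1, 0); (0, 0, 1, 1); (1, 1, 0, 0); (0, 2, 0, 0))


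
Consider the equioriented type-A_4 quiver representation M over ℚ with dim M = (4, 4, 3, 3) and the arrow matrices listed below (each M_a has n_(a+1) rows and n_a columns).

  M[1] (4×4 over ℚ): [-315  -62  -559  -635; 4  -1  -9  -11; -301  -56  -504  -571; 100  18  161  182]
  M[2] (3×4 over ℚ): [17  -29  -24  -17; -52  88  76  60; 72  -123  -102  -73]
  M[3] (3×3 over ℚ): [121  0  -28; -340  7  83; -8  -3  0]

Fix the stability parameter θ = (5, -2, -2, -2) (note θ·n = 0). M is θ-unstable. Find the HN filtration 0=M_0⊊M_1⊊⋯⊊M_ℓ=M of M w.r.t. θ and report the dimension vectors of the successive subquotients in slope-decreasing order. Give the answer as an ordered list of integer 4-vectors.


Interval decomposition of M: I[1,1], I[1,2], I[1,4]^2, I[2,4].
HN type (ℓ=4): μ^(1)=5; μ^(2)=3/2; μ^(3)=-1/4; μ^(4)=-2

((1, 0, 0, 0); (1, 1, 0, 0); (2, 2, 2, 2); (0, 1, 1, 1))
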